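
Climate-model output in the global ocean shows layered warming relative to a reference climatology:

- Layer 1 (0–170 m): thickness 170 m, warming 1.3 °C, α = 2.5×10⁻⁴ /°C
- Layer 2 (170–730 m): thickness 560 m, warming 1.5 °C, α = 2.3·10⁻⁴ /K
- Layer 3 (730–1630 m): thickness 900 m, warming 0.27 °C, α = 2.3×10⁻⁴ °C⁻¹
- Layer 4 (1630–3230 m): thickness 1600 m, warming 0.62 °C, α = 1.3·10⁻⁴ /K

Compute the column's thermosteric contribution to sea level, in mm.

about 433 mm

Layer 1: 2.5×10⁻⁴ × 1.3 × 170 = 0.05525 m
Layer 2: 560 × 2.3×10⁻⁴ × 1.5 = 0.19320 m
Layer 3: 900 × 0.27 × 2.3×10⁻⁴ = 0.05589 m
1.3×10⁻⁴ × 0.62 × 1600 = 0.12896 m
Δh = 0.05525 + 0.19320 + 0.05589 + 0.12896 = 0.43330 m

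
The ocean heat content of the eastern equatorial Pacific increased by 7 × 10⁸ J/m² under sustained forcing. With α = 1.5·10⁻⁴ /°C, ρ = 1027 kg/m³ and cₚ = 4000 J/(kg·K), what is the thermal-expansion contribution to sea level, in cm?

Δh ≈ 2.56 cm

Δh = αQ/(ρcₚ) = 1.5×10⁻⁴ × 7×10⁸ / (1027 × 4000) ≈ 0.02556 m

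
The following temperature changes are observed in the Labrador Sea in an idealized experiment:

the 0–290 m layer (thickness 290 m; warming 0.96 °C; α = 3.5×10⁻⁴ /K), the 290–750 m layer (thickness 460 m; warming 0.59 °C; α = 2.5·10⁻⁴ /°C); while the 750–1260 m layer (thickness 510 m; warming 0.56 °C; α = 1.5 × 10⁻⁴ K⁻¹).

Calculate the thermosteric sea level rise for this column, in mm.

208 mm

0–290 m: 0.96 × 3.5×10⁻⁴ × 290 = 0.09744 m
Layer 2: 2.5×10⁻⁴ × 460 × 0.59 = 0.06785 m
510 × 0.56 × 1.5×10⁻⁴ = 0.04284 m
Δh = 0.09744 + 0.06785 + 0.04284 = 0.20813 m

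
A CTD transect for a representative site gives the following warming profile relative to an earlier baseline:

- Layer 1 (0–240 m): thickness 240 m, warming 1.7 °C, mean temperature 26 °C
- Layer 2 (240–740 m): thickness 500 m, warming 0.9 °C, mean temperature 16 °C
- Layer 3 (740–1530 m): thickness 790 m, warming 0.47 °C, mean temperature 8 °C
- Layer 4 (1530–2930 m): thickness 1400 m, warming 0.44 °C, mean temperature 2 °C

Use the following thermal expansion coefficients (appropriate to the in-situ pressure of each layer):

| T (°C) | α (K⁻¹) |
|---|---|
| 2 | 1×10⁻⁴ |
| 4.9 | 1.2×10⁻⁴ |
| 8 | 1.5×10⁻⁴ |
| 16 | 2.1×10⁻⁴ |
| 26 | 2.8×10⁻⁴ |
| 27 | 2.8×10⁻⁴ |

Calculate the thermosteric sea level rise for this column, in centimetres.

32.6 cm of thermosteric rise

Layer 1 at 26 °C → α = 2.8×10⁻⁴ K⁻¹
Layer 2 at 16 °C → α = 2.1×10⁻⁴ K⁻¹
Layer 3 at 8 °C → α = 1.5×10⁻⁴ K⁻¹
Layer 4 at 2 °C → α = 1×10⁻⁴ K⁻¹
240 × 2.8×10⁻⁴ × 1.7 = 0.11424 m
500 × 2.1×10⁻⁴ × 0.9 = 0.09450 m
740–1530 m: 0.47 × 790 × 1.5×10⁻⁴ = 0.055695 m
1530–2930 m: 1×10⁻⁴ × 0.44 × 1400 = 0.06160 m
Δh = 0.11424 + 0.09450 + 0.055695 + 0.06160 = 0.326035 m ≈ 32.6 cm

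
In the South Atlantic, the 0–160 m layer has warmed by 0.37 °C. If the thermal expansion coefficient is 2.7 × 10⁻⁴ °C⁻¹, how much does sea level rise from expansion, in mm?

Δh = αΔT·H = 2.7×10⁻⁴ × 0.37 × 160 = 0.015984 m

16.0 mm of thermosteric rise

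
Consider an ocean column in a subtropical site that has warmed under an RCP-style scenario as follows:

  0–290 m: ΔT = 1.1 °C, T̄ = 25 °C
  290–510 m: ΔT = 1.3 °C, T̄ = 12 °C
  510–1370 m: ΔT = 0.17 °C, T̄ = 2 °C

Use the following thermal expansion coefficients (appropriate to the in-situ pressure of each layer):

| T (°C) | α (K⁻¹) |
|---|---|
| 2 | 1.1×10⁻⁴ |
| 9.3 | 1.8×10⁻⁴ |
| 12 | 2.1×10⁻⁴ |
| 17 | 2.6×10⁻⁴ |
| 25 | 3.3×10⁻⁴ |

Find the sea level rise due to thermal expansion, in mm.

Δh ≈ 181 mm

Layer 1 at 25 °C → α = 3.3×10⁻⁴ K⁻¹
Layer 2 at 12 °C → α = 2.1×10⁻⁴ K⁻¹
Layer 3 at 2 °C → α = 1.1×10⁻⁴ K⁻¹
Layer 1: 290 × 1.1 × 3.3×10⁻⁴ = 0.10527 m
Layer 2: 2.1×10⁻⁴ × 220 × 1.3 = 0.06006 m
0.17 × 860 × 1.1×10⁻⁴ = 0.016082 m
Δh = 0.10527 + 0.06006 + 0.016082 = 0.181412 m ≈ 181 mm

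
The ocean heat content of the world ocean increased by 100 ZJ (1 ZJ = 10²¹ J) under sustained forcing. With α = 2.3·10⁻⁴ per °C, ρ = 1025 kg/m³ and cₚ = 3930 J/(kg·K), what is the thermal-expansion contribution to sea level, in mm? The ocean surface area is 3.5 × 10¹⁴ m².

Δh ≈ 16.3 mm

Per unit area: Q = 100×10²¹ / (3.5×10¹⁴) ≈ 2.857×10⁸ J/m²
Δh = αQ/(ρcₚ) = 2.3×10⁻⁴ × 2.857×10⁸ / (1025 × 3930) ≈ 0.016313 m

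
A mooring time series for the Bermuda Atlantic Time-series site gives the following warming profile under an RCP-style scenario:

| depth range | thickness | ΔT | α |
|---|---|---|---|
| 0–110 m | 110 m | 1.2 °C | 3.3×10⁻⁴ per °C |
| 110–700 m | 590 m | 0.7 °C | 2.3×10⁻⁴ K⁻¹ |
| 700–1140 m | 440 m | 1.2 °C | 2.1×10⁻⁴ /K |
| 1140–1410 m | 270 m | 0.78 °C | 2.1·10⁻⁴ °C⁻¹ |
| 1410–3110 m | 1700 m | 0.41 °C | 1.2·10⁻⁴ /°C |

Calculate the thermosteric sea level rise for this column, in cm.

37.7 cm of thermosteric rise

0–110 m: 3.3×10⁻⁴ × 1.2 × 110 = 0.04356 m
Layer 2: 590 × 0.7 × 2.3×10⁻⁴ = 0.09499 m
1.2 × 440 × 2.1×10⁻⁴ = 0.11088 m
1140–1410 m: 2.1×10⁻⁴ × 270 × 0.78 = 0.044226 m
1410–3110 m: 1.2×10⁻⁴ × 0.41 × 1700 = 0.08364 m
Δh = 0.04356 + 0.09499 + 0.11088 + 0.044226 + 0.08364 = 0.377296 m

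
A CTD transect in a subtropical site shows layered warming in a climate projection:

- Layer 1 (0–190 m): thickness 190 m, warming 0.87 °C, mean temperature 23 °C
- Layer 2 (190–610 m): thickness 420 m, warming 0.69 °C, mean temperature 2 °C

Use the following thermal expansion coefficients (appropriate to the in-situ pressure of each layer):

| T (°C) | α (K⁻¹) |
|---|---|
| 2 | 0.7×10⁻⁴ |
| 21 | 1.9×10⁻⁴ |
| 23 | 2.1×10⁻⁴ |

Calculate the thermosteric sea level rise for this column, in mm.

Δh ≈ 55 mm

Layer 1 at 23 °C → α = 2.1×10⁻⁴ K⁻¹
Layer 2 at 2 °C → α = 0.7×10⁻⁴ K⁻¹
0–190 m: 0.87 × 190 × 2.1×10⁻⁴ = 0.034713 m
420 × 0.7×10⁻⁴ × 0.69 = 0.020286 m
Δh = 0.034713 + 0.020286 = 0.054999 m ≈ 55 mm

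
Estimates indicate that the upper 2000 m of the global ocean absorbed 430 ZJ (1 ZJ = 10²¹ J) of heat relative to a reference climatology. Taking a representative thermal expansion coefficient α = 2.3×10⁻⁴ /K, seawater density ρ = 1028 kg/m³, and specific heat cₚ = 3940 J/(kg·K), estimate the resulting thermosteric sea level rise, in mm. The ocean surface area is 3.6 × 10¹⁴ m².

68 mm of thermosteric rise

Per unit area: Q = 430×10²¹ / (3.6×10¹⁴) ≈ 1.194×10⁹ J/m²
Δh = αQ/(ρcₚ) = 2.3×10⁻⁴ × 1.194×10⁹ / (1028 × 3940) ≈ 0.067802 m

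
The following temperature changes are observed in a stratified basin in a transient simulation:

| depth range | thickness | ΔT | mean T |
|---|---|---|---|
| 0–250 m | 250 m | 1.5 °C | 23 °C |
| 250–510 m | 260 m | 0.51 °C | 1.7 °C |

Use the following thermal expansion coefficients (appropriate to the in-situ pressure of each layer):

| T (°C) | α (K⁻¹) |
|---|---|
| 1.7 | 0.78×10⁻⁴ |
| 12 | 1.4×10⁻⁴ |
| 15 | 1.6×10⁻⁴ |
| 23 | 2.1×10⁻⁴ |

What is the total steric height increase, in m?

Layer 1 at 23 °C → α = 2.1×10⁻⁴ K⁻¹
Layer 2 at 1.7 °C → α = 0.78×10⁻⁴ K⁻¹
Layer 1: 250 × 1.5 × 2.1×10⁻⁴ = 0.07875 m
250–510 m: 0.78×10⁻⁴ × 260 × 0.51 = 0.0103428 m
Δh = 0.07875 + 0.0103428 = 0.0890928 m ≈ 0.0891 m

0.0891 m of thermosteric rise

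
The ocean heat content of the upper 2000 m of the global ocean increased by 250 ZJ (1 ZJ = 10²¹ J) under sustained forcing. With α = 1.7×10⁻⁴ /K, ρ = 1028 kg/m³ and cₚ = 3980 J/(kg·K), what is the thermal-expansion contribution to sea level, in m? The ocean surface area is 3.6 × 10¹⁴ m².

Per unit area: Q = 250×10²¹ / (3.6×10¹⁴) ≈ 6.944×10⁸ J/m²
Δh = αQ/(ρcₚ) = 1.7×10⁻⁴ × 6.944×10⁸ / (1028 × 3980) ≈ 0.028852 m

Δh ≈ 0.0289 m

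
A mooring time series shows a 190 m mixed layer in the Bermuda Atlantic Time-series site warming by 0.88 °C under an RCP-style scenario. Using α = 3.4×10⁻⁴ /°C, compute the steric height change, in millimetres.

Δh = αΔT·H = 3.4×10⁻⁴ × 0.88 × 190 = 0.056848 m

Δh = 56.8 mm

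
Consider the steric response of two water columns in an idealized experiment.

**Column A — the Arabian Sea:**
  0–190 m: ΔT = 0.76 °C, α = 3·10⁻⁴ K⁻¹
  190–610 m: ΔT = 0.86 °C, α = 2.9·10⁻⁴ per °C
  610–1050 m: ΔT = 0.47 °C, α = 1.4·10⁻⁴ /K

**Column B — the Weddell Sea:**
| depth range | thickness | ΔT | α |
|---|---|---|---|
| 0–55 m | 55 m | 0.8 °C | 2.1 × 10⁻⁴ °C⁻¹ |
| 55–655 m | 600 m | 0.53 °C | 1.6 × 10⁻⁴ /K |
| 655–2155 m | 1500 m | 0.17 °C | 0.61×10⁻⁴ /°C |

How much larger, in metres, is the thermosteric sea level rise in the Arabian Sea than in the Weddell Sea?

0.101 m

A 0–190 m: 0.76 × 190 × 3×10⁻⁴ = 0.04332 m
A 2.9×10⁻⁴ × 0.86 × 420 = 0.104748 m
A 610–1050 m: 1.4×10⁻⁴ × 0.47 × 440 = 0.028952 m
A total: 0.17702 m
B 0–55 m: 55 × 0.8 × 2.1×10⁻⁴ = 0.00924 m
B 600 × 1.6×10⁻⁴ × 0.53 = 0.05088 m
B 0.17 × 1500 × 0.61×10⁻⁴ = 0.015555 m
B total: 0.075675 m
Difference: 0.17702 − 0.075675 = 0.101345 m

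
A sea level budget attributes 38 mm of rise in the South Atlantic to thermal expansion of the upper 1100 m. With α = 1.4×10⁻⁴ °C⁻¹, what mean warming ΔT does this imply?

ΔT ≈ 0.247 K

ΔT = Δh/(αH) = 0.038 / (1.4×10⁻⁴ × 1100) ≈ 0.2468 K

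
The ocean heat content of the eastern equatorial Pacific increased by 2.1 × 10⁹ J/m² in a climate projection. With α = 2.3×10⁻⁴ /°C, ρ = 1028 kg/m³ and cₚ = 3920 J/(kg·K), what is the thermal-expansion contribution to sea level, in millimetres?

Δh = 120 mm

Δh = αQ/(ρcₚ) = 2.3×10⁻⁴ × 2.1×10⁹ / (1028 × 3920) ≈ 0.11986 m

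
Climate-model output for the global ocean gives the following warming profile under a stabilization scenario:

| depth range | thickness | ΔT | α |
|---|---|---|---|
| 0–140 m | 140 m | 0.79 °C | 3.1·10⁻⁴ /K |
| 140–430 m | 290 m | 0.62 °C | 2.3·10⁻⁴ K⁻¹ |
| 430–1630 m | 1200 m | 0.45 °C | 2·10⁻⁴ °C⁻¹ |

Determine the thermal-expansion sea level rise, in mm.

about 184 mm

0–140 m: 0.79 × 140 × 3.1×10⁻⁴ = 0.034286 m
Layer 2: 2.3×10⁻⁴ × 0.62 × 290 = 0.041354 m
Layer 3: 2×10⁻⁴ × 0.45 × 1200 = 0.10800 m
Δh = 0.034286 + 0.041354 + 0.10800 = 0.18364 m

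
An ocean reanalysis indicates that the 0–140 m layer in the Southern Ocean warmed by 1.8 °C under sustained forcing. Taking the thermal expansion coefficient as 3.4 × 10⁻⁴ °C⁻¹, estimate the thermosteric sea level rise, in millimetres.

Δh = αΔT·H = 3.4×10⁻⁴ × 1.8 × 140 = 0.08568 m

Δh = 86 mm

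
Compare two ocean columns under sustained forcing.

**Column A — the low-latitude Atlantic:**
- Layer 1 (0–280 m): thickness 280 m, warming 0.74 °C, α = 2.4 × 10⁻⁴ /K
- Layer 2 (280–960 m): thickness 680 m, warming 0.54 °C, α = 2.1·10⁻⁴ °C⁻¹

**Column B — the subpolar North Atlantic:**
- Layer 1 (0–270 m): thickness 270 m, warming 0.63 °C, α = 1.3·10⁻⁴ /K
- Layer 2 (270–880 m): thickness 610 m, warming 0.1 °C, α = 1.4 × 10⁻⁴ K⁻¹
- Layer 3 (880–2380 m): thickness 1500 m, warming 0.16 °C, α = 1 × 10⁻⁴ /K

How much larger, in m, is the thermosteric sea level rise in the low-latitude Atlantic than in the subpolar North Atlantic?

A Layer 1: 2.4×10⁻⁴ × 280 × 0.74 = 0.049728 m
A 280–960 m: 680 × 0.54 × 2.1×10⁻⁴ = 0.077112 m
A total: 0.12684 m
B Layer 1: 0.63 × 270 × 1.3×10⁻⁴ = 0.022113 m
B 270–880 m: 610 × 0.1 × 1.4×10⁻⁴ = 0.00854 m
B 0.16 × 1×10⁻⁴ × 1500 = 0.02400 m
B total: 0.054653 m
Difference: 0.12684 − 0.054653 = 0.072187 m

Δh_A − Δh_B ≈ 0.0722 m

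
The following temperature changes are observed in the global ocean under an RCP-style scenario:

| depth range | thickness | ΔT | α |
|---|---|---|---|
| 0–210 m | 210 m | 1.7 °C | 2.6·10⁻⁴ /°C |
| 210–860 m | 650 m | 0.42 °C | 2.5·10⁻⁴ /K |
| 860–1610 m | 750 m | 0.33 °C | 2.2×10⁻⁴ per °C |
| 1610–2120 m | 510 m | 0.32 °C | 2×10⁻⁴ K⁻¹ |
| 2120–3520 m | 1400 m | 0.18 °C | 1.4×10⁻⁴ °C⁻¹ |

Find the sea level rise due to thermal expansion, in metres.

Δh = 0.28 m

2.6×10⁻⁴ × 1.7 × 210 = 0.09282 m
0.42 × 2.5×10⁻⁴ × 650 = 0.06825 m
Layer 3: 2.2×10⁻⁴ × 0.33 × 750 = 0.05445 m
510 × 2×10⁻⁴ × 0.32 = 0.03264 m
1.4×10⁻⁴ × 0.18 × 1400 = 0.03528 m
Δh = 0.09282 + 0.06825 + 0.05445 + 0.03264 + 0.03528 = 0.28344 m ≈ 0.28 m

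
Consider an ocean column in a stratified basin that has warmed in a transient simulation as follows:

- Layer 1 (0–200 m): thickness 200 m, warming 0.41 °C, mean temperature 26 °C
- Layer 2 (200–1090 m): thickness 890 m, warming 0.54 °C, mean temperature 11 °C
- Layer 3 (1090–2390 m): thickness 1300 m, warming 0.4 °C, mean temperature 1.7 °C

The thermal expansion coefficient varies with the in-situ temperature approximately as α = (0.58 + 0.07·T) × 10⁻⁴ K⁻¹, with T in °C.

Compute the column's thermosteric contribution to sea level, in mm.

Layer 1: α = (0.58 + 0.07×26)×10⁻⁴ = 2.4×10⁻⁴ K⁻¹
Layer 2: α = (0.58 + 0.07×11)×10⁻⁴ = 1.35×10⁻⁴ K⁻¹
Layer 3: α = (0.58 + 0.07×1.7)×10⁻⁴ = 0.699×10⁻⁴ K⁻¹
Layer 1: 2.4×10⁻⁴ × 0.41 × 200 = 0.01968 m
200–1090 m: 0.54 × 1.35×10⁻⁴ × 890 = 0.064881 m
0.4 × 1300 × 0.699×10⁻⁴ = 0.036348 m
Δh = 0.01968 + 0.064881 + 0.036348 = 0.120909 m

121 mm of thermosteric rise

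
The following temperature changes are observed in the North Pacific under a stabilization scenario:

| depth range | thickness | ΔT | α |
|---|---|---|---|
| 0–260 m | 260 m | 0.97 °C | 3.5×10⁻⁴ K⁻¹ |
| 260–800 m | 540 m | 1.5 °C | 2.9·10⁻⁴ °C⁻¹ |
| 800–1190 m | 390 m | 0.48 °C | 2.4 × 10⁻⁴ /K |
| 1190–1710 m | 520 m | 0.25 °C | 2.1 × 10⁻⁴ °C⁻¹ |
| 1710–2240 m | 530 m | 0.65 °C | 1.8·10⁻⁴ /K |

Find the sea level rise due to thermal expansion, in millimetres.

260 × 0.97 × 3.5×10⁻⁴ = 0.08827 m
Layer 2: 1.5 × 2.9×10⁻⁴ × 540 = 0.23490 m
390 × 2.4×10⁻⁴ × 0.48 = 0.044928 m
1190–1710 m: 2.1×10⁻⁴ × 520 × 0.25 = 0.02730 m
0.65 × 1.8×10⁻⁴ × 530 = 0.06201 m
Δh = 0.08827 + 0.23490 + 0.044928 + 0.02730 + 0.06201 = 0.457408 m ≈ 457 mm

457 mm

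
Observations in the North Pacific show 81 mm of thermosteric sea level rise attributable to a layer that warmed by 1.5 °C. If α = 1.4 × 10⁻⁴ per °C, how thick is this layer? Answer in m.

386 m

H = Δh/(αΔT) = 0.081 / (1.4×10⁻⁴ × 1.5) ≈ 385.7 m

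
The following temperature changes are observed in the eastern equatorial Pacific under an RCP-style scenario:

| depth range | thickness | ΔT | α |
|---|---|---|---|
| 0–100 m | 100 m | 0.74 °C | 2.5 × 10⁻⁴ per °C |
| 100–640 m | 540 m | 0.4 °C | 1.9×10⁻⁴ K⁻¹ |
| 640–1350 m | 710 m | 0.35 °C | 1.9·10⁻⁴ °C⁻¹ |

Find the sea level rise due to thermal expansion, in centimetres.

Layer 1: 100 × 2.5×10⁻⁴ × 0.74 = 0.01850 m
540 × 1.9×10⁻⁴ × 0.4 = 0.04104 m
Layer 3: 0.35 × 1.9×10⁻⁴ × 710 = 0.047215 m
Δh = 0.01850 + 0.04104 + 0.047215 = 0.106755 m

Δh = 10.7 cm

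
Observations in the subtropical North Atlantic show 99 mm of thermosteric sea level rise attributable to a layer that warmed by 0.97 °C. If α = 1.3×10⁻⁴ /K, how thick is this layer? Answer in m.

H = Δh/(αΔT) = 0.099 / (1.3×10⁻⁴ × 0.97) ≈ 785.1 m

about 790 m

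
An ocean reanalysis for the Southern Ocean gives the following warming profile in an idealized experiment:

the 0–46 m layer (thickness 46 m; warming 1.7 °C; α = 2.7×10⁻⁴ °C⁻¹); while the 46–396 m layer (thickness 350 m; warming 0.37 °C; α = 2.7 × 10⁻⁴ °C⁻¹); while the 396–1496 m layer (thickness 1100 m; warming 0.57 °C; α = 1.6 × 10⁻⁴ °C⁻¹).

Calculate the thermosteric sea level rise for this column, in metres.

Layer 1: 2.7×10⁻⁴ × 46 × 1.7 = 0.021114 m
2.7×10⁻⁴ × 0.37 × 350 = 0.034965 m
1.6×10⁻⁴ × 1100 × 0.57 = 0.10032 m
Δh = 0.021114 + 0.034965 + 0.10032 = 0.156399 m ≈ 0.156 m

Δh ≈ 0.156 m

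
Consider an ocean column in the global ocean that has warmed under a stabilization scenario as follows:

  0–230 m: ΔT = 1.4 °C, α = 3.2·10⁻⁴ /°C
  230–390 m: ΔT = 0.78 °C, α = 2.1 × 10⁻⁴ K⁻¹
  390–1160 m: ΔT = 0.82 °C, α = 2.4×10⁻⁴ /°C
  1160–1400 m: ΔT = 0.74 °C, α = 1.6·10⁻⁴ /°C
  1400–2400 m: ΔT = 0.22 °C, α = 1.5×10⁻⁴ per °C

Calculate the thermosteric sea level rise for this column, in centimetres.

Δh ≈ 34.2 cm

0–230 m: 230 × 1.4 × 3.2×10⁻⁴ = 0.10304 m
230–390 m: 2.1×10⁻⁴ × 160 × 0.78 = 0.026208 m
Layer 3: 2.4×10⁻⁴ × 770 × 0.82 = 0.151536 m
1160–1400 m: 0.74 × 240 × 1.6×10⁻⁴ = 0.028416 m
Layer 5: 0.22 × 1000 × 1.5×10⁻⁴ = 0.03300 m
Δh = 0.10304 + 0.026208 + 0.151536 + 0.028416 + 0.03300 = 0.34220 m ≈ 34.2 cm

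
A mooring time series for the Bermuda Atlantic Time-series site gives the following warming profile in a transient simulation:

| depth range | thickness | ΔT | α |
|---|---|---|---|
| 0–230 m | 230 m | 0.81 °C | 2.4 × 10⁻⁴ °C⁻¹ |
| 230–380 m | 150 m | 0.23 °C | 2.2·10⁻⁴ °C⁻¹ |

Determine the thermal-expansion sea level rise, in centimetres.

5.23 cm

Layer 1: 2.4×10⁻⁴ × 0.81 × 230 = 0.044712 m
Layer 2: 2.2×10⁻⁴ × 150 × 0.23 = 0.00759 m
Δh = 0.044712 + 0.00759 = 0.052302 m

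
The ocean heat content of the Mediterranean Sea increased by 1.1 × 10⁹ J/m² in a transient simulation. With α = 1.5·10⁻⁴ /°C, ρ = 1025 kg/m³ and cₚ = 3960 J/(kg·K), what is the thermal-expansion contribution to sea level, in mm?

about 41 mm

Δh = αQ/(ρcₚ) = 1.5×10⁻⁴ × 1.1×10⁹ / (1025 × 3960) ≈ 0.04065 m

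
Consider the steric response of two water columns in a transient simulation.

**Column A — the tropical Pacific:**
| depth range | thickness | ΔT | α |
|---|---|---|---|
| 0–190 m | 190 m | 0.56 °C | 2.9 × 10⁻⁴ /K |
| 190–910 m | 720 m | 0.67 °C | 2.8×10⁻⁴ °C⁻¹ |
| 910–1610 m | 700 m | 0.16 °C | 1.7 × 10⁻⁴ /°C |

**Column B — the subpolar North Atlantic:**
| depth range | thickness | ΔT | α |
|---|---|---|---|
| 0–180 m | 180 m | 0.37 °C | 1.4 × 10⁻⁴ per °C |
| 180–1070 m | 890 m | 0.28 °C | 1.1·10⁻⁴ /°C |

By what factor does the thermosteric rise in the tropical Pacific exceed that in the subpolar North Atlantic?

5.04

A 0–190 m: 0.56 × 190 × 2.9×10⁻⁴ = 0.030856 m
A 190–910 m: 720 × 2.8×10⁻⁴ × 0.67 = 0.135072 m
A Layer 3: 700 × 0.16 × 1.7×10⁻⁴ = 0.01904 m
A total: 0.184968 m
B 0–180 m: 1.4×10⁻⁴ × 0.37 × 180 = 0.009324 m
B 180–1070 m: 0.28 × 1.1×10⁻⁴ × 890 = 0.027412 m
B total: 0.036736 m
Ratio: 0.184968 / 0.036736 ≈ 5.035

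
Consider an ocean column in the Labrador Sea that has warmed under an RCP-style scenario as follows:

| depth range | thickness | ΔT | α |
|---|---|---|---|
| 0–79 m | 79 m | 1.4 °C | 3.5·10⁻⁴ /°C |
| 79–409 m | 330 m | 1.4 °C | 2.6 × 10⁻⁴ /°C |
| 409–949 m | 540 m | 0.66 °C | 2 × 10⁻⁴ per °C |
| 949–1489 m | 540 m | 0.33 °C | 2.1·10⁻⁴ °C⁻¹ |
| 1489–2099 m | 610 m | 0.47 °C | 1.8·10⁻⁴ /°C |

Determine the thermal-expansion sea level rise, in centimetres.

3.5×10⁻⁴ × 1.4 × 79 = 0.03871 m
2.6×10⁻⁴ × 330 × 1.4 = 0.12012 m
Layer 3: 0.66 × 540 × 2×10⁻⁴ = 0.07128 m
Layer 4: 2.1×10⁻⁴ × 0.33 × 540 = 0.037422 m
610 × 1.8×10⁻⁴ × 0.47 = 0.051606 m
Δh = 0.03871 + 0.12012 + 0.07128 + 0.037422 + 0.051606 = 0.319138 m

about 31.9 cm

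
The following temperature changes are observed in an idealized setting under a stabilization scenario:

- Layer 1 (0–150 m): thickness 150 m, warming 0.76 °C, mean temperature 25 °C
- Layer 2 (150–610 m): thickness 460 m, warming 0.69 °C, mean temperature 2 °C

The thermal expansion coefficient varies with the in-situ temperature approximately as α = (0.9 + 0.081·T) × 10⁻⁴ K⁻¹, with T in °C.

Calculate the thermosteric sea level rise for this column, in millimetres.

67.1 mm of thermosteric rise

Layer 1: α = (0.9 + 0.081×25)×10⁻⁴ = 2.925×10⁻⁴ K⁻¹
Layer 2: α = (0.9 + 0.081×2)×10⁻⁴ = 1.062×10⁻⁴ K⁻¹
Layer 1: 2.925×10⁻⁴ × 0.76 × 150 = 0.033345 m
Layer 2: 1.062×10⁻⁴ × 0.69 × 460 = 0.03370788 m
Δh = 0.033345 + 0.03370788 = 0.06705288 m ≈ 67.1 mm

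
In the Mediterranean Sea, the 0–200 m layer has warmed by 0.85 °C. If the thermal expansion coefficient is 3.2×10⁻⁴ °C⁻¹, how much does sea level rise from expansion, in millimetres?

Δh = αΔT·H = 3.2×10⁻⁴ × 0.85 × 200 = 0.05440 m

about 54 mm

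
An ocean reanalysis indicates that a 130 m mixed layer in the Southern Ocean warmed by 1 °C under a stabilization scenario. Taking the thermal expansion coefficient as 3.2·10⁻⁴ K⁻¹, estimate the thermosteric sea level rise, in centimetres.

Δh = αΔT·H = 3.2×10⁻⁴ × 1 × 130 = 0.04160 m

4.2 cm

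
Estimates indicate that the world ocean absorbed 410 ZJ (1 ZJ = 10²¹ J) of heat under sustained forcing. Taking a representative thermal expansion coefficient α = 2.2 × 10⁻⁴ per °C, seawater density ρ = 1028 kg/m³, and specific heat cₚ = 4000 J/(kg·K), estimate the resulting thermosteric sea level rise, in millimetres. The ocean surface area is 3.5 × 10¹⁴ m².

Per unit area: Q = 410×10²¹ / (3.5×10¹⁴) ≈ 1.171×10⁹ J/m²
Δh = αQ/(ρcₚ) = 2.2×10⁻⁴ × 1.171×10⁹ / (1028 × 4000) ≈ 0.062651 m

62.7 mm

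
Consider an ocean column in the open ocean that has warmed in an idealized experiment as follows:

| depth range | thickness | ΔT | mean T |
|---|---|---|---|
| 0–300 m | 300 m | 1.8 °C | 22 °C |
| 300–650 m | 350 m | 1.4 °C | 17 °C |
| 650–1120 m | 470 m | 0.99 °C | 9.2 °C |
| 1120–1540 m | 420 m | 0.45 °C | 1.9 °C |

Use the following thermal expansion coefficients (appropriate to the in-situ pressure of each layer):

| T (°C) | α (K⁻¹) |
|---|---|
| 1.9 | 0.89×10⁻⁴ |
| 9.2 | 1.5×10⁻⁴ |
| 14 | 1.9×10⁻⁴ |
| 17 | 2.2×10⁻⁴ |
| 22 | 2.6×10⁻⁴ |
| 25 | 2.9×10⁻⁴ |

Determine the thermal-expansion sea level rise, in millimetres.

330 mm

Layer 1 at 22 °C → α = 2.6×10⁻⁴ K⁻¹
Layer 2 at 17 °C → α = 2.2×10⁻⁴ K⁻¹
Layer 3 at 9.2 °C → α = 1.5×10⁻⁴ K⁻¹
Layer 4 at 1.9 °C → α = 0.89×10⁻⁴ K⁻¹
0–300 m: 300 × 2.6×10⁻⁴ × 1.8 = 0.14040 m
350 × 1.4 × 2.2×10⁻⁴ = 0.10780 m
Layer 3: 1.5×10⁻⁴ × 470 × 0.99 = 0.069795 m
Layer 4: 420 × 0.45 × 0.89×10⁻⁴ = 0.016821 m
Δh = 0.14040 + 0.10780 + 0.069795 + 0.016821 = 0.334816 m ≈ 330 mm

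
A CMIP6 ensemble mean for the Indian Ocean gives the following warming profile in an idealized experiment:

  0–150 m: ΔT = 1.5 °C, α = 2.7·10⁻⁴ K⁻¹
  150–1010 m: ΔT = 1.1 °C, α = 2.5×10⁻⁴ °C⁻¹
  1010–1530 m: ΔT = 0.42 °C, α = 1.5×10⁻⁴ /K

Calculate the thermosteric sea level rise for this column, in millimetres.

330 mm of thermosteric rise

1.5 × 150 × 2.7×10⁻⁴ = 0.06075 m
Layer 2: 2.5×10⁻⁴ × 860 × 1.1 = 0.23650 m
Layer 3: 1.5×10⁻⁴ × 520 × 0.42 = 0.03276 m
Δh = 0.06075 + 0.23650 + 0.03276 = 0.33001 m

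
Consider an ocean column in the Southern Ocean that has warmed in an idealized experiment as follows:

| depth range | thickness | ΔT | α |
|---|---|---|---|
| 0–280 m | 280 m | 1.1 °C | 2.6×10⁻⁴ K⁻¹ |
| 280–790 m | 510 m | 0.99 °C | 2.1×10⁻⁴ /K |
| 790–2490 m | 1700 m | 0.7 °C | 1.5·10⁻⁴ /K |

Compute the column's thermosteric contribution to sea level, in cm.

36 cm

0–280 m: 1.1 × 280 × 2.6×10⁻⁴ = 0.08008 m
280–790 m: 0.99 × 510 × 2.1×10⁻⁴ = 0.106029 m
1.5×10⁻⁴ × 0.7 × 1700 = 0.17850 m
Δh = 0.08008 + 0.106029 + 0.17850 = 0.364609 m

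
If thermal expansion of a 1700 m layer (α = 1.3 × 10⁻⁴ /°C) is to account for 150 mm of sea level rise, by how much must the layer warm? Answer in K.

ΔT = Δh/(αH) = 0.15 / (1.3×10⁻⁴ × 1700) ≈ 0.6787 K

ΔT ≈ 0.679 K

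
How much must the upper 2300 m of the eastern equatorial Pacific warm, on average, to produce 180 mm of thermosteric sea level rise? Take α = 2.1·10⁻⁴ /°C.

ΔT = Δh/(αH) = 0.18 / (2.1×10⁻⁴ × 2300) ≈ 0.3727 °C

ΔT ≈ 0.373 °C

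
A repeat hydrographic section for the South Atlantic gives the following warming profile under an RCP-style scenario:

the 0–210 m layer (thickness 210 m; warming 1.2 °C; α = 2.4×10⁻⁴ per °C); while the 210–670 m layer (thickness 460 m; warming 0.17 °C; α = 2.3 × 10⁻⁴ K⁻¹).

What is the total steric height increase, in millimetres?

78 mm

Layer 1: 210 × 2.4×10⁻⁴ × 1.2 = 0.06048 m
210–670 m: 0.17 × 460 × 2.3×10⁻⁴ = 0.017986 m
Δh = 0.06048 + 0.017986 = 0.078466 m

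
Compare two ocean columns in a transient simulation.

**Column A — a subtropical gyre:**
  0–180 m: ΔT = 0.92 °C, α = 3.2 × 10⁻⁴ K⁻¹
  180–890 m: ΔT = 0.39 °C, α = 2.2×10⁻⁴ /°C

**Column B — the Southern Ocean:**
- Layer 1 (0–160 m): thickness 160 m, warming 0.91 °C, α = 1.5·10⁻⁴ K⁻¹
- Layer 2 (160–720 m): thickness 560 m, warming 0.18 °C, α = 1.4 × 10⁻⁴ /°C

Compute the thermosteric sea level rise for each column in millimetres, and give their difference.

A: 114 mm; B: 36.0 mm; difference 78.0 mm

A 3.2×10⁻⁴ × 180 × 0.92 = 0.052992 m
A 180–890 m: 2.2×10⁻⁴ × 0.39 × 710 = 0.060918 m
A total: 0.11391 m
B Layer 1: 0.91 × 160 × 1.5×10⁻⁴ = 0.02184 m
B Layer 2: 1.4×10⁻⁴ × 0.18 × 560 = 0.014112 m
B total: 0.035952 m
Difference: 0.11391 − 0.035952 = 0.077958 m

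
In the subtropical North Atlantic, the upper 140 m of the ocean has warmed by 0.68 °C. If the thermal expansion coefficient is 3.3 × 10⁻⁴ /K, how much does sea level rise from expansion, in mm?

Δh = αΔT·H = 3.3×10⁻⁴ × 0.68 × 140 = 0.031416 m

Δh = 31.4 mm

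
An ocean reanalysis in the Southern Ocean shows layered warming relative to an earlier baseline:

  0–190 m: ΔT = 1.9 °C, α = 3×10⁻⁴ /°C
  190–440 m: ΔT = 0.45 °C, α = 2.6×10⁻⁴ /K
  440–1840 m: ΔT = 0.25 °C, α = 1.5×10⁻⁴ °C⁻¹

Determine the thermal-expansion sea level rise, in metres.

0.190 m

1.9 × 190 × 3×10⁻⁴ = 0.10830 m
0.45 × 2.6×10⁻⁴ × 250 = 0.02925 m
440–1840 m: 1.5×10⁻⁴ × 0.25 × 1400 = 0.05250 m
Δh = 0.10830 + 0.02925 + 0.05250 = 0.19005 m ≈ 0.190 m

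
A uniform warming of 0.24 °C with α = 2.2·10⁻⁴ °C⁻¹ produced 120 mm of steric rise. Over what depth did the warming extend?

about 2270 m

H = Δh/(αΔT) = 0.12 / (2.2×10⁻⁴ × 0.24) ≈ 2273 m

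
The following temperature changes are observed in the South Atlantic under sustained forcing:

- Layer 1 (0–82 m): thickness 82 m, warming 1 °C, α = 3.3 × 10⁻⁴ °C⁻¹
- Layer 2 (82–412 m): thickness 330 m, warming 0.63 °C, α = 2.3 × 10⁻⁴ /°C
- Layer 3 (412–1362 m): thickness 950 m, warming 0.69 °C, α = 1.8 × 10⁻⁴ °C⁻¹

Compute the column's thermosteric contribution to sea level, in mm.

190 mm

Layer 1: 82 × 1 × 3.3×10⁻⁴ = 0.02706 m
2.3×10⁻⁴ × 0.63 × 330 = 0.047817 m
412–1362 m: 1.8×10⁻⁴ × 950 × 0.69 = 0.11799 m
Δh = 0.02706 + 0.047817 + 0.11799 = 0.192867 m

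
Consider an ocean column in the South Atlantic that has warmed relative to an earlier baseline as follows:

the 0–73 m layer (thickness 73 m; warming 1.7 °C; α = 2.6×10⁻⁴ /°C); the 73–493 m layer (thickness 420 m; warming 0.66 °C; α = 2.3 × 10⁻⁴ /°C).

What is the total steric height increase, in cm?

0–73 m: 73 × 2.6×10⁻⁴ × 1.7 = 0.032266 m
73–493 m: 420 × 2.3×10⁻⁴ × 0.66 = 0.063756 m
Δh = 0.032266 + 0.063756 = 0.096022 m

Δh ≈ 9.60 cm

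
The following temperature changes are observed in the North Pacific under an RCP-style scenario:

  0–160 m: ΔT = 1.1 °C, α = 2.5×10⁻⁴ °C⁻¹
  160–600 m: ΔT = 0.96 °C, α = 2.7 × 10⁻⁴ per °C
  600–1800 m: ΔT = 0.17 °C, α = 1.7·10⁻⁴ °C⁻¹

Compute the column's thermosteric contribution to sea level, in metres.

0–160 m: 160 × 2.5×10⁻⁴ × 1.1 = 0.04400 m
160–600 m: 0.96 × 440 × 2.7×10⁻⁴ = 0.114048 m
600–1800 m: 1200 × 1.7×10⁻⁴ × 0.17 = 0.03468 m
Δh = 0.04400 + 0.114048 + 0.03468 = 0.192728 m ≈ 0.19 m

about 0.19 m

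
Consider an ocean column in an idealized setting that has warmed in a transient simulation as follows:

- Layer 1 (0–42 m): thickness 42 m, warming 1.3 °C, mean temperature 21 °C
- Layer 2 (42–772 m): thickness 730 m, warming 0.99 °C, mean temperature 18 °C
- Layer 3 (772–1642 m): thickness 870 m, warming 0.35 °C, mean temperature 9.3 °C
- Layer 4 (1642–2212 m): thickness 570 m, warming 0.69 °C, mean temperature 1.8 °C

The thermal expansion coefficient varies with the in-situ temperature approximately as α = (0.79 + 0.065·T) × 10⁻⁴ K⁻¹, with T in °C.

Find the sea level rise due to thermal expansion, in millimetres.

Δh ≈ 232 mm

Layer 1: α = (0.79 + 0.065×21)×10⁻⁴ = 2.155×10⁻⁴ K⁻¹
Layer 2: α = (0.79 + 0.065×18)×10⁻⁴ = 1.96×10⁻⁴ K⁻¹
Layer 3: α = (0.79 + 0.065×9.3)×10⁻⁴ = 1.3945×10⁻⁴ K⁻¹
Layer 4: α = (0.79 + 0.065×1.8)×10⁻⁴ = 0.907×10⁻⁴ K⁻¹
0–42 m: 1.3 × 42 × 2.155×10⁻⁴ = 0.0117663 m
Layer 2: 730 × 0.99 × 1.96×10⁻⁴ = 0.1416492 m
772–1642 m: 870 × 1.3945×10⁻⁴ × 0.35 = 0.042462525 m
1642–2212 m: 570 × 0.907×10⁻⁴ × 0.69 = 0.03567231 m
Δh = 0.0117663 + 0.1416492 + 0.042462525 + 0.03567231 = 0.231550335 m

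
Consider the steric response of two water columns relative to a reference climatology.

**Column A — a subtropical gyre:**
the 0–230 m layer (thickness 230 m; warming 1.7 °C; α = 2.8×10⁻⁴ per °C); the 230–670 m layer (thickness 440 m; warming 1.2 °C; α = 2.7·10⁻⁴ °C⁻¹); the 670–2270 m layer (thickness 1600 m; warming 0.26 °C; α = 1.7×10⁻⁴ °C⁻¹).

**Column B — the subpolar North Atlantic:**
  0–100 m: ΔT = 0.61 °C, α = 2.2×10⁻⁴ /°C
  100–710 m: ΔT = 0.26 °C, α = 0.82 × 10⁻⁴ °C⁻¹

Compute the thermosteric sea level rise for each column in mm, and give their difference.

A: 320 mm; B: 26 mm; difference 300 mm

A Layer 1: 230 × 1.7 × 2.8×10⁻⁴ = 0.10948 m
A 230–670 m: 2.7×10⁻⁴ × 1.2 × 440 = 0.14256 m
A Layer 3: 1600 × 1.7×10⁻⁴ × 0.26 = 0.07072 m
A total: 0.32276 m
B 2.2×10⁻⁴ × 100 × 0.61 = 0.01342 m
B 100–710 m: 0.82×10⁻⁴ × 0.26 × 610 = 0.0130052 m
B total: 0.0264252 m
Difference: 0.32276 − 0.0264252 = 0.2963348 m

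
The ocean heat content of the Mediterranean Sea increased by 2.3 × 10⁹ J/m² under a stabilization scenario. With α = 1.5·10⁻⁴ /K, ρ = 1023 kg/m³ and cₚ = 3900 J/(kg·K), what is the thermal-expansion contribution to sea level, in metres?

Δh ≈ 0.0865 m

Δh = αQ/(ρcₚ) = 1.5×10⁻⁴ × 2.3×10⁹ / (1023 × 3900) ≈ 0.086473 m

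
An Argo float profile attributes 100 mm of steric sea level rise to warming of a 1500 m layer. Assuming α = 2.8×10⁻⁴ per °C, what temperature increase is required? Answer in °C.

ΔT ≈ 0.24 °C

ΔT = Δh/(αH) = 0.1 / (2.8×10⁻⁴ × 1500) ≈ 0.2381 °C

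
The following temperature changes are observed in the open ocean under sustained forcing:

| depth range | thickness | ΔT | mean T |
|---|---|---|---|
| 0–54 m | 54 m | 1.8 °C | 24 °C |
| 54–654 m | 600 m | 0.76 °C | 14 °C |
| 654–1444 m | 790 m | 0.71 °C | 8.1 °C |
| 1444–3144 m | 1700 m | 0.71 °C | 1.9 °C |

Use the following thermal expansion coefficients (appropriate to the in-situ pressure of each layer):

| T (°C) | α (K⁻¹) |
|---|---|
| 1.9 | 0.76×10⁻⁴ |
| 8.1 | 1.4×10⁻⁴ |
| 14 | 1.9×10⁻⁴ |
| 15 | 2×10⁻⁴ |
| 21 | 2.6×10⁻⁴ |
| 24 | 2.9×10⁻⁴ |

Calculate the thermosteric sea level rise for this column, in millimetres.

Δh ≈ 285 mm

Layer 1 at 24 °C → α = 2.9×10⁻⁴ K⁻¹
Layer 2 at 14 °C → α = 1.9×10⁻⁴ K⁻¹
Layer 3 at 8.1 °C → α = 1.4×10⁻⁴ K⁻¹
Layer 4 at 1.9 °C → α = 0.76×10⁻⁴ K⁻¹
54 × 1.8 × 2.9×10⁻⁴ = 0.028188 m
0.76 × 1.9×10⁻⁴ × 600 = 0.08664 m
654–1444 m: 790 × 1.4×10⁻⁴ × 0.71 = 0.078526 m
1444–3144 m: 1700 × 0.71 × 0.76×10⁻⁴ = 0.091732 m
Δh = 0.028188 + 0.08664 + 0.078526 + 0.091732 = 0.285086 m ≈ 285 mm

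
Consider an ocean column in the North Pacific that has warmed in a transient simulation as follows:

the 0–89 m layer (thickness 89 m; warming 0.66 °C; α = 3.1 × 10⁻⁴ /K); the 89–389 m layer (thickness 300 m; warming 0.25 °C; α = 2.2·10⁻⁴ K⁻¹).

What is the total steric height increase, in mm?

Layer 1: 3.1×10⁻⁴ × 89 × 0.66 = 0.0182094 m
2.2×10⁻⁴ × 300 × 0.25 = 0.01650 m
Δh = 0.0182094 + 0.01650 = 0.0347094 m ≈ 34.7 mm

Δh = 34.7 mm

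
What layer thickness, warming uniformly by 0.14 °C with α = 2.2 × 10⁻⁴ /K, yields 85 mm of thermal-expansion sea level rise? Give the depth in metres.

2760 m

H = Δh/(αΔT) = 0.085 / (2.2×10⁻⁴ × 0.14) ≈ 2760 m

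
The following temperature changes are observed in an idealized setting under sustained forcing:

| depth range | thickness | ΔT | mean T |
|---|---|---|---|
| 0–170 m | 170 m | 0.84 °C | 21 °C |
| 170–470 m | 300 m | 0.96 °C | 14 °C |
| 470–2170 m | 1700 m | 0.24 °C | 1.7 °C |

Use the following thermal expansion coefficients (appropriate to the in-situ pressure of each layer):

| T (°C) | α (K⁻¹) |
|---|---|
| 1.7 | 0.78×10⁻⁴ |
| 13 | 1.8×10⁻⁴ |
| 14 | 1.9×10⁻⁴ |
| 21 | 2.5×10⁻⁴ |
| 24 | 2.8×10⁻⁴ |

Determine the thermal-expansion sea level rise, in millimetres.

Layer 1 at 21 °C → α = 2.5×10⁻⁴ K⁻¹
Layer 2 at 14 °C → α = 1.9×10⁻⁴ K⁻¹
Layer 3 at 1.7 °C → α = 0.78×10⁻⁴ K⁻¹
2.5×10⁻⁴ × 170 × 0.84 = 0.03570 m
170–470 m: 300 × 1.9×10⁻⁴ × 0.96 = 0.05472 m
470–2170 m: 1700 × 0.24 × 0.78×10⁻⁴ = 0.031824 m
Δh = 0.03570 + 0.05472 + 0.031824 = 0.122244 m ≈ 122 mm

122 mm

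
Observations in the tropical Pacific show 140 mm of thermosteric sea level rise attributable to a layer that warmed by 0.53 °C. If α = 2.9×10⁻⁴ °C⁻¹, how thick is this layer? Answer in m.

H = Δh/(αΔT) = 0.14 / (2.9×10⁻⁴ × 0.53) ≈ 910.9 m

910 m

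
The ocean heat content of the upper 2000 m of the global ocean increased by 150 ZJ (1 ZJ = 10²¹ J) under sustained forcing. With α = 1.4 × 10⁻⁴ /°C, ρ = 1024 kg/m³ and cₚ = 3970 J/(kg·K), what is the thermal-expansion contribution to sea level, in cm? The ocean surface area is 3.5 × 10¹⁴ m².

about 1.48 cm

Per unit area: Q = 150×10²¹ / (3.5×10¹⁴) ≈ 4.286×10⁸ J/m²
Δh = αQ/(ρcₚ) = 1.4×10⁻⁴ × 4.286×10⁸ / (1024 × 3970) ≈ 0.01476 m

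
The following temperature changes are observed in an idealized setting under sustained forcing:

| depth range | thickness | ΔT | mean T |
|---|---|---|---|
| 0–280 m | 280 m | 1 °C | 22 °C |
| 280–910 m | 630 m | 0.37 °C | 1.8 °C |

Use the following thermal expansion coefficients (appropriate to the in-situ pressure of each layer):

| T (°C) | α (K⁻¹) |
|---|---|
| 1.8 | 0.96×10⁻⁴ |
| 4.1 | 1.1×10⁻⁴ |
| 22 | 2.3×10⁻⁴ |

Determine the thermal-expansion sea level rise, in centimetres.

Δh ≈ 8.7 cm

Layer 1 at 22 °C → α = 2.3×10⁻⁴ K⁻¹
Layer 2 at 1.8 °C → α = 0.96×10⁻⁴ K⁻¹
2.3×10⁻⁴ × 1 × 280 = 0.06440 m
280–910 m: 0.96×10⁻⁴ × 0.37 × 630 = 0.0223776 m
Δh = 0.06440 + 0.0223776 = 0.0867776 m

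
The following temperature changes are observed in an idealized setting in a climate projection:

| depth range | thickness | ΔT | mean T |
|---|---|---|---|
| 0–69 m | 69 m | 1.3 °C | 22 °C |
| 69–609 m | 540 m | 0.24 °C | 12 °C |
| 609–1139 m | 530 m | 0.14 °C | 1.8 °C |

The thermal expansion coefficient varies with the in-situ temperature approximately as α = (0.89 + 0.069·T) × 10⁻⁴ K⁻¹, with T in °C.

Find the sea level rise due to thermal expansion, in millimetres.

Layer 1: α = (0.89 + 0.069×22)×10⁻⁴ = 2.408×10⁻⁴ K⁻¹
Layer 2: α = (0.89 + 0.069×12)×10⁻⁴ = 1.718×10⁻⁴ K⁻¹
Layer 3: α = (0.89 + 0.069×1.8)×10⁻⁴ = 1.0142×10⁻⁴ K⁻¹
69 × 2.408×10⁻⁴ × 1.3 = 0.02159976 m
540 × 0.24 × 1.718×10⁻⁴ = 0.02226528 m
609–1139 m: 530 × 1.0142×10⁻⁴ × 0.14 = 0.007525364 m
Δh = 0.02159976 + 0.02226528 + 0.007525364 = 0.051390404 m ≈ 51 mm

51 mm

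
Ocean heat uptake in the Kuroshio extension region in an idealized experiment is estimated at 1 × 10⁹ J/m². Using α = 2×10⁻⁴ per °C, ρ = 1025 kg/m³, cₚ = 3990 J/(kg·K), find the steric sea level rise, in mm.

Δh = αQ/(ρcₚ) = 2×10⁻⁴ × 1×10⁹ / (1025 × 3990) ≈ 0.048903 m

Δh ≈ 48.9 mm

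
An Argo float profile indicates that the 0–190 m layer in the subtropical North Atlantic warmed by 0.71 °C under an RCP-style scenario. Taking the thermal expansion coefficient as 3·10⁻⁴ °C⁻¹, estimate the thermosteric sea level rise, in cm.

4.05 cm

Δh = αΔT·H = 3×10⁻⁴ × 0.71 × 190 = 0.04047 m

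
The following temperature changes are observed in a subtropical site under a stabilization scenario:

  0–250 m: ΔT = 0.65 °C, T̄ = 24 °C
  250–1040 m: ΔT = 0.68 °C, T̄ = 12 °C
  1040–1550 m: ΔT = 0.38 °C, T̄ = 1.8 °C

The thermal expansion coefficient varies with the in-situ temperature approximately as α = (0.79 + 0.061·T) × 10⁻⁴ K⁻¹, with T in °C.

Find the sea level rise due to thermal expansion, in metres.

Layer 1: α = (0.79 + 0.061×24)×10⁻⁴ = 2.254×10⁻⁴ K⁻¹
Layer 2: α = (0.79 + 0.061×12)×10⁻⁴ = 1.522×10⁻⁴ K⁻¹
Layer 3: α = (0.79 + 0.061×1.8)×10⁻⁴ = 0.8998×10⁻⁴ K⁻¹
Layer 1: 2.254×10⁻⁴ × 0.65 × 250 = 0.0366275 m
0.68 × 1.522×10⁻⁴ × 790 = 0.08176184 m
0.38 × 510 × 0.8998×10⁻⁴ = 0.017438124 m
Δh = 0.0366275 + 0.08176184 + 0.017438124 = 0.135827464 m

Δh ≈ 0.136 m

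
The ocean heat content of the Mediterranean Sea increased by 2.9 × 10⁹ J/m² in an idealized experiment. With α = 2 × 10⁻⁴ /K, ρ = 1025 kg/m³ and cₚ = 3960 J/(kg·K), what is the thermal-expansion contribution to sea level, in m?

Δh = 0.14 m

Δh = αQ/(ρcₚ) = 2×10⁻⁴ × 2.9×10⁹ / (1025 × 3960) ≈ 0.14289 m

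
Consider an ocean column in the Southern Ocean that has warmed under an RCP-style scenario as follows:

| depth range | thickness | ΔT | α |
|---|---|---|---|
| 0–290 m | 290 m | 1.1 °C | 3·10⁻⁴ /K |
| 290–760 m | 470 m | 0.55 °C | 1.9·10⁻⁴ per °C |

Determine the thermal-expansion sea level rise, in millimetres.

Layer 1: 1.1 × 3×10⁻⁴ × 290 = 0.09570 m
Layer 2: 1.9×10⁻⁴ × 470 × 0.55 = 0.049115 m
Δh = 0.09570 + 0.049115 = 0.144815 m ≈ 140 mm

140 mm of thermosteric rise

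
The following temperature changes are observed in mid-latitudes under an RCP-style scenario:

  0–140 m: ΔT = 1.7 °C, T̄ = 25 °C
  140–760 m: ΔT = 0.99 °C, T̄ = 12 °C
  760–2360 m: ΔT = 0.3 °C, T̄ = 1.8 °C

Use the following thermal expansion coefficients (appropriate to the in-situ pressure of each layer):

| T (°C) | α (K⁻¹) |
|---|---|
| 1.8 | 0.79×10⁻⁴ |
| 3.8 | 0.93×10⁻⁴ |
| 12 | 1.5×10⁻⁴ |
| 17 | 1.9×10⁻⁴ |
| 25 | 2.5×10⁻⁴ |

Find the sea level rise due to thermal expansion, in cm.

Δh = 18.9 cm

Layer 1 at 25 °C → α = 2.5×10⁻⁴ K⁻¹
Layer 2 at 12 °C → α = 1.5×10⁻⁴ K⁻¹
Layer 3 at 1.8 °C → α = 0.79×10⁻⁴ K⁻¹
Layer 1: 140 × 2.5×10⁻⁴ × 1.7 = 0.05950 m
140–760 m: 0.99 × 620 × 1.5×10⁻⁴ = 0.09207 m
Layer 3: 0.3 × 1600 × 0.79×10⁻⁴ = 0.03792 m
Δh = 0.05950 + 0.09207 + 0.03792 = 0.18949 m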